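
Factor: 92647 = 92647^1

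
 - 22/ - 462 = 1/21 = 0.05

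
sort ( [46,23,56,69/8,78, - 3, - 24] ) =[ - 24, - 3,69/8,23,46,56,78 ]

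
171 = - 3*( - 57)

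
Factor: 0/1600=0 = 0^1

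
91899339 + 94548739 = 186448078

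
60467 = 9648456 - 9587989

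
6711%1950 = 861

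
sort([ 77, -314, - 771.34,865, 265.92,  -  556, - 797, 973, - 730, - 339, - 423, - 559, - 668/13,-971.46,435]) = [ -971.46, - 797, - 771.34, - 730, - 559, - 556, - 423, - 339, - 314, - 668/13,77,  265.92 , 435, 865,973 ]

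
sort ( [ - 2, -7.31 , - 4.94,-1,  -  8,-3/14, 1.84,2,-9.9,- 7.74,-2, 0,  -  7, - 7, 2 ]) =[  -  9.9, - 8, - 7.74,-7.31, - 7 , - 7, - 4.94, - 2, - 2, - 1, - 3/14, 0,  1.84, 2  ,  2] 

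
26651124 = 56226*474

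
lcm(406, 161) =9338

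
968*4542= 4396656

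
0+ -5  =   - 5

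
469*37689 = 17676141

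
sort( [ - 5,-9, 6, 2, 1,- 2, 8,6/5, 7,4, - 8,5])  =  [- 9 , - 8 , - 5, - 2, 1,6/5, 2, 4,5, 6, 7,8 ] 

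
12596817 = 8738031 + 3858786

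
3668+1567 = 5235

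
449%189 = 71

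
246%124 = 122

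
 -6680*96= - 641280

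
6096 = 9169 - 3073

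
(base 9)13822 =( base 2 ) 10010011001000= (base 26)do4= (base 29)B5K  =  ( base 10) 9416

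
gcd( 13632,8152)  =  8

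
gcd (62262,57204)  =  18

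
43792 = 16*2737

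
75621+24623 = 100244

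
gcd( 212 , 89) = 1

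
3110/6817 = 3110/6817= 0.46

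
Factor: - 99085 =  -5^1*7^1  *19^1*149^1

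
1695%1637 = 58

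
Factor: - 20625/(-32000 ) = 165/256 = 2^( - 8 )*3^1*5^1*11^1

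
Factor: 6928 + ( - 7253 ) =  - 325= -5^2*13^1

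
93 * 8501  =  790593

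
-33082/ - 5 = 33082/5 = 6616.40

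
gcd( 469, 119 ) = 7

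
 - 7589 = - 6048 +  - 1541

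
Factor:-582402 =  - 2^1*3^1*113^1*859^1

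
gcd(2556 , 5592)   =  12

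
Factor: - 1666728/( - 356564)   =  416682/89141  =  2^1*3^2*7^1 * 13^(-1 ) * 3307^1 *6857^( - 1)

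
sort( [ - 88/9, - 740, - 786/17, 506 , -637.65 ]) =[ - 740 ,- 637.65, -786/17, - 88/9,506]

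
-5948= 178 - 6126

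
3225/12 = 268  +  3/4 = 268.75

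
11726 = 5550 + 6176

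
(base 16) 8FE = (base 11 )1803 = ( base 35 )1UR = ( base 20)5F2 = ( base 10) 2302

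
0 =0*381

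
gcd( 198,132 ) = 66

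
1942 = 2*971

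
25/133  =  25/133= 0.19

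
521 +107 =628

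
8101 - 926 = 7175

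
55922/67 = 834 + 44/67 =834.66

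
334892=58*5774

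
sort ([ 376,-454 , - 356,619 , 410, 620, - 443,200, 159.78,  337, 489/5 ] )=[-454, - 443,  -  356,489/5,159.78 , 200, 337,376 , 410,619,  620]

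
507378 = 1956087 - 1448709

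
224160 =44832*5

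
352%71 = 68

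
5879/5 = 1175 + 4/5 = 1175.80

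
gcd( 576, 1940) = 4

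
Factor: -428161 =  - 428161^1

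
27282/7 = 3897+3/7 = 3897.43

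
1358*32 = 43456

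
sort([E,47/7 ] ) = [ E, 47/7 ]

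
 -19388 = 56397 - 75785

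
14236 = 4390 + 9846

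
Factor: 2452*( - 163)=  - 399676= - 2^2 * 163^1*613^1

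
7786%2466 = 388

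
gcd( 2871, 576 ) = 9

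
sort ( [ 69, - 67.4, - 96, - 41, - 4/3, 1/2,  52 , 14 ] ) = [  -  96, - 67.4, - 41, - 4/3, 1/2,14, 52, 69]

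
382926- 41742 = 341184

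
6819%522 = 33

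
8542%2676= 514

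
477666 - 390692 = 86974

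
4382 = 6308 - 1926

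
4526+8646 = 13172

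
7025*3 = 21075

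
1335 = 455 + 880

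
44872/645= 69 + 367/645= 69.57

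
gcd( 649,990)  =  11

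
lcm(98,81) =7938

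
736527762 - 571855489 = 164672273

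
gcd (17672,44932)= 188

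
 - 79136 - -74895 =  - 4241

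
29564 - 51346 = - 21782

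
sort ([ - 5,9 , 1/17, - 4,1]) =[ - 5, - 4,1/17,1,9]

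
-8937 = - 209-8728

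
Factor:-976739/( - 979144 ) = 2^ ( - 3 ) *269^1*3631^1* 122393^( - 1 )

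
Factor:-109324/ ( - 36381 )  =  2^2*3^( -1 )*67^ ( - 1) * 151^1 = 604/201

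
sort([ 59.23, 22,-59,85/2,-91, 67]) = [ - 91,  -  59,22,85/2,59.23,67]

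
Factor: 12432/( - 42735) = -16/55 = - 2^4*5^(- 1)*11^(  -  1)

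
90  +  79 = 169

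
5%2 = 1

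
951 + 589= 1540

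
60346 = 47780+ 12566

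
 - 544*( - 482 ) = 262208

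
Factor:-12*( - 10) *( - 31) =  - 3720 = - 2^3*3^1*5^1 * 31^1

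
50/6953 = 50/6953 = 0.01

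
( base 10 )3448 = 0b110101111000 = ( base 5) 102243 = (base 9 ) 4651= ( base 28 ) 4B4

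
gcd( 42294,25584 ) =6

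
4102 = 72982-68880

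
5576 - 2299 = 3277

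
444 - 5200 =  - 4756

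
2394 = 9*266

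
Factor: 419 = 419^1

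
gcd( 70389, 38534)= 1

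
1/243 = 1/243=0.00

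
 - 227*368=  - 83536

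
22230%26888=22230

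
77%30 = 17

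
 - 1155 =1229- 2384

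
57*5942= 338694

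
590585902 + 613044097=1203629999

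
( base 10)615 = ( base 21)186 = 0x267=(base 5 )4430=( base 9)753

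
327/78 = 4 + 5/26= 4.19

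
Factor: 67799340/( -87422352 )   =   - 5649945/7285196 = - 2^( - 2 )* 3^1 * 5^1*7^2*823^(-1)* 2213^ (-1) * 7687^1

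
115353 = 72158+43195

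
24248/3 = 24248/3= 8082.67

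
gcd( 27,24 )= 3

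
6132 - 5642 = 490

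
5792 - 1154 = 4638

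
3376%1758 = 1618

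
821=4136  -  3315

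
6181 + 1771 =7952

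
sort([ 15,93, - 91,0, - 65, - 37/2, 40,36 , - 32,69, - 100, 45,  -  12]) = [  -  100, - 91, - 65, - 32, - 37/2, - 12, 0,15, 36,40,  45,69,93 ] 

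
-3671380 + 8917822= 5246442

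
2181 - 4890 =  - 2709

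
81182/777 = 104 + 374/777 = 104.48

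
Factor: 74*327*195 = 2^1 * 3^2 * 5^1*  13^1*37^1*109^1 = 4718610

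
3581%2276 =1305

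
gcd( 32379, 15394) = 43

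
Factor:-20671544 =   -  2^3*19^1*31^1*41^1*107^1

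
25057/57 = 439 + 34/57=439.60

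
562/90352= 281/45176= 0.01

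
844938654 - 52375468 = 792563186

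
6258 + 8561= 14819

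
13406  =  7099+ 6307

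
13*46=598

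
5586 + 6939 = 12525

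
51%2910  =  51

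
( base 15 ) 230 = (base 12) 353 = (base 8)757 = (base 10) 495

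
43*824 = 35432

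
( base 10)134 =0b10000110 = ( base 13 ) A4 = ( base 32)46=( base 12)b2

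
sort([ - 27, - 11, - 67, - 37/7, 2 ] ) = [-67, - 27 ,-11 , - 37/7, 2] 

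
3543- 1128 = 2415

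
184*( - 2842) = - 522928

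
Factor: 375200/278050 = 112/83= 2^4*7^1 *83^(-1 )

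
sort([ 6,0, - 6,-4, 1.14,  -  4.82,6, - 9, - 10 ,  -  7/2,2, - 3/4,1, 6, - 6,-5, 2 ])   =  [-10,-9,  -  6 ,- 6, - 5, - 4.82,-4,-7/2, - 3/4,0, 1, 1.14,  2,2 , 6, 6, 6]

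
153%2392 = 153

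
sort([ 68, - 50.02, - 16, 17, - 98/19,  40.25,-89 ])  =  [ - 89, - 50.02, - 16, - 98/19, 17,  40.25, 68]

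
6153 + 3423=9576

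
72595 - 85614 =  - 13019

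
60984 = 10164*6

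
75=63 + 12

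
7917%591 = 234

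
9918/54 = 551/3 =183.67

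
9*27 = 243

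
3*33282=99846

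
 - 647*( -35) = 22645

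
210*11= 2310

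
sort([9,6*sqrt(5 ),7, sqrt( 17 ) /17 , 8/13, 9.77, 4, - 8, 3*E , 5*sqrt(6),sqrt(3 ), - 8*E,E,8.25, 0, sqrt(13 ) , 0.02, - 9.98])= [ - 8*E, - 9.98, - 8, 0, 0.02, sqrt( 17 )/17,8/13,  sqrt( 3 ),E,sqrt (13),  4,7,3*E,8.25,9,9.77,5*sqrt(6 ),6*sqrt ( 5 ) ]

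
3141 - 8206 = -5065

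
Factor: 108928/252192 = 92/213 = 2^2*3^( - 1 )*23^1*71^(-1)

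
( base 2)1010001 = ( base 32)2H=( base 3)10000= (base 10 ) 81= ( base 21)3i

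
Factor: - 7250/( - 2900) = 5/2 = 2^(-1 )*5^1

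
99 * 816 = 80784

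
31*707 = 21917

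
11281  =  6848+4433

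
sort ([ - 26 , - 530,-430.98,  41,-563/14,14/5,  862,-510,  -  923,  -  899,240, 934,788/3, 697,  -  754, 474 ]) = [ - 923, - 899,-754, - 530, - 510,-430.98, - 563/14, - 26,14/5,41,240,788/3,474, 697,862,934]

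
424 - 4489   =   - 4065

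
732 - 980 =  - 248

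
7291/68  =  7291/68=107.22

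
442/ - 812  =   - 1 + 185/406 = - 0.54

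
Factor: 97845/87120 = 593/528 = 2^(  -  4) * 3^( - 1)*11^ ( - 1 )*593^1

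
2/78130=1/39065 = 0.00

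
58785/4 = 14696 +1/4 = 14696.25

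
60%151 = 60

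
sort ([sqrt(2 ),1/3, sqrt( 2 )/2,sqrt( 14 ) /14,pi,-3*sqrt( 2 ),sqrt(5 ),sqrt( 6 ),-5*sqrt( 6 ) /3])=[ -3  *sqrt( 2), - 5*sqrt( 6)/3,sqrt( 14)/14,  1/3,sqrt(2 )/2,sqrt(2 ),sqrt( 5),sqrt( 6 ),pi]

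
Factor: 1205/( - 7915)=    - 241/1583 = - 241^1 * 1583^(-1 )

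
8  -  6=2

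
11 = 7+4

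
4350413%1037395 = 200833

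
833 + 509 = 1342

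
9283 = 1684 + 7599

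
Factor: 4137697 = 4137697^1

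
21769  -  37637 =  - 15868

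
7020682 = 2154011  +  4866671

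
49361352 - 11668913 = 37692439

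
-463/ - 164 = 2 + 135/164 = 2.82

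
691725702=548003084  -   - 143722618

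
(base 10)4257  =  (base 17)ec7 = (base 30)4lr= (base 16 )10A1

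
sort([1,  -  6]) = [ - 6,  1 ] 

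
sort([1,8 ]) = [ 1, 8 ]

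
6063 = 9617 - 3554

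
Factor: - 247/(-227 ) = 13^1 * 19^1*227^(-1 )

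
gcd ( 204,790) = 2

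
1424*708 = 1008192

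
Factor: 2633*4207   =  11077031 =7^1*601^1*2633^1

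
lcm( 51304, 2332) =51304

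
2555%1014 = 527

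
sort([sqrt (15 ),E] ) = [E , sqrt (15)] 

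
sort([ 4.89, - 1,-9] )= [-9,-1,4.89]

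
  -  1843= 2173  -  4016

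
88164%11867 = 5095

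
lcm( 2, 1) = 2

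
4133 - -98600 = 102733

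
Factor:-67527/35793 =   -  3^1 * 61^1*97^( - 1 ) = - 183/97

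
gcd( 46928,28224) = 112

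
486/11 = 44 + 2/11=44.18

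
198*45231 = 8955738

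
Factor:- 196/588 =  -3^( -1) = -  1/3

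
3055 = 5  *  611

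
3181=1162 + 2019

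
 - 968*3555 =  - 3441240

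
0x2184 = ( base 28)AQC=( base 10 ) 8580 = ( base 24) elc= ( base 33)7T0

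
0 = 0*981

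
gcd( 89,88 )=1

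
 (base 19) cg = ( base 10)244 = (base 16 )f4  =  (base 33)7D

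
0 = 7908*0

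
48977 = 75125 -26148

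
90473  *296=26780008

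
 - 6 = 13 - 19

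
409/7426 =409/7426 = 0.06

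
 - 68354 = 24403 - 92757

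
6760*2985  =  20178600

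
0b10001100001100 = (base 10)8972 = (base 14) 33AC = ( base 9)13268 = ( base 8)21414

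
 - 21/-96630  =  7/32210 = 0.00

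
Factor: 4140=2^2*3^2*5^1*23^1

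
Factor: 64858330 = 2^1*5^1*6485833^1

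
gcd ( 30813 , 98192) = 1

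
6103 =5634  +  469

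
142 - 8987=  - 8845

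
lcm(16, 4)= 16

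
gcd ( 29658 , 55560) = 6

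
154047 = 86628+67419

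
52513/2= 52513/2 = 26256.50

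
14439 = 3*4813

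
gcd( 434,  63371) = 7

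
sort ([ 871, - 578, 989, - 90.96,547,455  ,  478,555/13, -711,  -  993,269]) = [ - 993, - 711,-578, - 90.96, 555/13, 269,455  ,  478,  547, 871, 989] 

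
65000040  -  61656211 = 3343829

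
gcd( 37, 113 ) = 1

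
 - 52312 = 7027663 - 7079975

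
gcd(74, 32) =2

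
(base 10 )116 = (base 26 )4C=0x74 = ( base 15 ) 7b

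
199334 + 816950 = 1016284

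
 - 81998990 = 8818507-90817497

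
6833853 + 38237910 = 45071763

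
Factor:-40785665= - 5^1  *8157133^1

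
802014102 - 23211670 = 778802432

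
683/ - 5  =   - 137 + 2/5 = -136.60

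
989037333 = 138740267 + 850297066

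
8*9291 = 74328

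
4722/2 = 2361 = 2361.00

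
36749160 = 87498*420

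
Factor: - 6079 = - 6079^1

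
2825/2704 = 2825/2704 =1.04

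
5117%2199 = 719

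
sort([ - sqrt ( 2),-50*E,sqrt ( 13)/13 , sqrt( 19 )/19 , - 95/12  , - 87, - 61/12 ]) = [ - 50*E, - 87 , -95/12, - 61/12, - sqrt( 2 ),sqrt( 19)/19,sqrt( 13 )/13]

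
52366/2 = 26183 = 26183.00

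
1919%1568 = 351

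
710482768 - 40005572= 670477196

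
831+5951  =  6782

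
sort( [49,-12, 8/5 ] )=[ - 12, 8/5,49]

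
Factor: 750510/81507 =930/101 = 2^1*3^1 *5^1*31^1 * 101^( - 1)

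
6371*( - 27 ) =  - 172017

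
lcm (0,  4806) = 0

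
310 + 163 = 473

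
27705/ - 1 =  - 27705/1 = - 27705.00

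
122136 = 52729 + 69407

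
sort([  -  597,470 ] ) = [ - 597, 470] 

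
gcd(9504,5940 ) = 1188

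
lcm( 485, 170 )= 16490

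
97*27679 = 2684863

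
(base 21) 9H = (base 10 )206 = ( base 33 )68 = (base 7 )413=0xce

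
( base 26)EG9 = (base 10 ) 9889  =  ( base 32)9L1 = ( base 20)14E9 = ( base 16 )26a1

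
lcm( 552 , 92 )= 552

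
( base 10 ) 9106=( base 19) 1645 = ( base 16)2392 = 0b10001110010010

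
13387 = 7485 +5902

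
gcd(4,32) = 4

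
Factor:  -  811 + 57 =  - 2^1*13^1 * 29^1 = -754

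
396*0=0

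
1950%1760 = 190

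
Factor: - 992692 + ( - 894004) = -2^3*7^2*4813^1 = - 1886696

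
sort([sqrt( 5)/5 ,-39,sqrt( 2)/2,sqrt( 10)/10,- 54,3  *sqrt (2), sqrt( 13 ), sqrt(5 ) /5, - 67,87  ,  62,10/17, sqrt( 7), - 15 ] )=[ - 67, - 54,-39, - 15,sqrt( 10 ) /10,sqrt( 5)/5, sqrt( 5)/5, 10/17, sqrt(2 ) /2, sqrt (7 ),  sqrt(13), 3*sqrt( 2),  62,87] 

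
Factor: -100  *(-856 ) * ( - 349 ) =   -  29874400 = -2^5*5^2 *107^1*349^1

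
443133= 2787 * 159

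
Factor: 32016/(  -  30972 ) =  - 2^2*23^1*89^( - 1) = - 92/89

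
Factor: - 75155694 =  - 2^1*3^1* 89^1*140741^1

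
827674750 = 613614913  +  214059837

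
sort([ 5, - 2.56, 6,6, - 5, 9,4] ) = [  -  5, - 2.56,  4, 5, 6, 6,9]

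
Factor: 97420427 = 13^1 * 7493879^1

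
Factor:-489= -3^1 *163^1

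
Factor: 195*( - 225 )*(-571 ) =25052625 = 3^3 * 5^3*13^1*571^1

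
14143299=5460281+8683018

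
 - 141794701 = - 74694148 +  - 67100553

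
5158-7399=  - 2241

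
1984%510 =454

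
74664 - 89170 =  -  14506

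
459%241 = 218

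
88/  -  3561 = -88/3561 = - 0.02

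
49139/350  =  140 + 139/350 = 140.40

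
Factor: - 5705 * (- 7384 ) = 2^3 *5^1*7^1* 13^1 * 71^1*163^1 = 42125720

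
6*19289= 115734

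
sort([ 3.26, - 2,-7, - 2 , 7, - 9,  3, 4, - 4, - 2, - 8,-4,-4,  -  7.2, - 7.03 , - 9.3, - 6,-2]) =[  -  9.3, - 9, - 8,-7.2, -7.03,- 7, - 6,-4,-4,-4 , - 2,  -  2,-2,-2,3,  3.26,  4, 7 ] 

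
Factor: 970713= 3^2*107857^1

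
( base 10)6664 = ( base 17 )1610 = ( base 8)15010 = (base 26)9M8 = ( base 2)1101000001000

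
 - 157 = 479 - 636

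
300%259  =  41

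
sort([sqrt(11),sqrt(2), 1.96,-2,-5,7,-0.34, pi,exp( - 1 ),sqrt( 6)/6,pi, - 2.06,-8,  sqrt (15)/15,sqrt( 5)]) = [-8, - 5,-2.06, - 2, - 0.34, sqrt(15) /15,exp(-1),  sqrt(6 )/6,sqrt(2), 1.96, sqrt( 5),pi, pi, sqrt(11), 7] 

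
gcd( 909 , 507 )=3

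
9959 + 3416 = 13375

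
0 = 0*8985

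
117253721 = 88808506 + 28445215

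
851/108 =851/108 = 7.88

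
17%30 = 17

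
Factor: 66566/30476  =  83/38=2^( - 1)*19^ ( - 1 )*83^1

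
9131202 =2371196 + 6760006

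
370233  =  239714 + 130519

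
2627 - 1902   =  725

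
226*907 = 204982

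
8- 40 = - 32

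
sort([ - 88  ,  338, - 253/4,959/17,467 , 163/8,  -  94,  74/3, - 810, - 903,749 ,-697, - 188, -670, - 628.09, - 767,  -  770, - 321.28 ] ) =[ - 903,  -  810, - 770, -767,-697,-670, - 628.09, - 321.28, - 188, - 94,-88, - 253/4, 163/8,74/3,959/17,338, 467,749]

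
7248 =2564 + 4684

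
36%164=36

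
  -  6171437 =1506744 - 7678181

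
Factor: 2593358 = 2^1 * 1296679^1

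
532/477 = 1+55/477=1.12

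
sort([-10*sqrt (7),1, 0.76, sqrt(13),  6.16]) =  [ - 10*sqrt( 7) , 0.76,  1, sqrt(13 ), 6.16] 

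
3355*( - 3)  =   - 10065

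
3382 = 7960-4578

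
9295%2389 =2128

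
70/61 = 1 + 9/61= 1.15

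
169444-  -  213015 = 382459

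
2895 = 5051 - 2156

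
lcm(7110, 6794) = 305730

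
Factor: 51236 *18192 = 932085312 = 2^6*3^1*379^1*12809^1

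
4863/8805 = 1621/2935 = 0.55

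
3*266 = 798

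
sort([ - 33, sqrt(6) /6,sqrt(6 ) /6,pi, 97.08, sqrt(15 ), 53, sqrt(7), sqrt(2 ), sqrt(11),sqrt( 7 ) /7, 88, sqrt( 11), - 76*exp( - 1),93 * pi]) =[ -33,-76*exp( - 1 ), sqrt( 7 )/7,  sqrt(6 )/6,sqrt(6 )/6,sqrt(2 ), sqrt (7),pi, sqrt(11), sqrt(11),sqrt(15 ),53, 88, 97.08, 93*pi ] 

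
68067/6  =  11344 + 1/2 = 11344.50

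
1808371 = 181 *9991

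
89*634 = 56426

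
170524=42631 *4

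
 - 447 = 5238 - 5685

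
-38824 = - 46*844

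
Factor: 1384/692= 2  =  2^1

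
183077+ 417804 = 600881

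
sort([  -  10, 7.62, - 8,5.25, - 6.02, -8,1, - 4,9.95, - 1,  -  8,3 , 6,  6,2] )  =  [-10, - 8, - 8, - 8,-6.02, - 4, - 1,1, 2,3,5.25,6,  6 , 7.62,9.95] 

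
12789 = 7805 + 4984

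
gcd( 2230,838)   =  2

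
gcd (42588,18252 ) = 6084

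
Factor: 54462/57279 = 58/61 = 2^1 * 29^1*61^(- 1) 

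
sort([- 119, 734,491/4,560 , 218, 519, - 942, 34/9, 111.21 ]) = [ - 942, - 119,34/9, 111.21,491/4,218,519, 560, 734]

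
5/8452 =5/8452 = 0.00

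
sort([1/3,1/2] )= [ 1/3,  1/2 ]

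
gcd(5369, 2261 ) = 7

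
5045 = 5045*1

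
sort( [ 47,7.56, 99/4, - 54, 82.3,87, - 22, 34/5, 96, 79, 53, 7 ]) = [-54,-22,34/5, 7 , 7.56, 99/4, 47, 53, 79,82.3, 87, 96] 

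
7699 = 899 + 6800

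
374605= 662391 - 287786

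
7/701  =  7/701 = 0.01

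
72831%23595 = 2046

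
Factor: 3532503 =3^1* 13^1 * 53^1*1709^1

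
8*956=7648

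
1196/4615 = 92/355 = 0.26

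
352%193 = 159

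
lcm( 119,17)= 119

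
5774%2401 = 972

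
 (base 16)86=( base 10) 134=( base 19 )71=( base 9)158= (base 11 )112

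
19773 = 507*39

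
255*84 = 21420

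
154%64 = 26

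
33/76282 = 33/76282 = 0.00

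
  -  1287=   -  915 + - 372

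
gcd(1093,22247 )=1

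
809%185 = 69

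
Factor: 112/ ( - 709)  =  -2^4*7^1*709^( - 1)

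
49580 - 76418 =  - 26838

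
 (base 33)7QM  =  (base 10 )8503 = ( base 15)27bd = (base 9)12587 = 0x2137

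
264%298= 264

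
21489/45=7163/15= 477.53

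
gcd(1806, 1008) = 42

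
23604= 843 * 28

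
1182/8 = 591/4  =  147.75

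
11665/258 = 11665/258  =  45.21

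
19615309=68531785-48916476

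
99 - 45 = 54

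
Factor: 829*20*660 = 2^4* 3^1 * 5^2* 11^1*829^1 = 10942800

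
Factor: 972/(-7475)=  - 2^2*3^5*5^( - 2 )*13^(-1)*23^( - 1) 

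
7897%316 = 313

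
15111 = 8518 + 6593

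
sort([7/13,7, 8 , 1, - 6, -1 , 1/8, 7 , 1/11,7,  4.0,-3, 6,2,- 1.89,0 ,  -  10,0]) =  [ - 10,-6 , - 3 , - 1.89,-1, 0, 0,1/11, 1/8, 7/13, 1,  2 , 4.0,6,  7 , 7 , 7,8]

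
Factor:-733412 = -2^2*181^1*1013^1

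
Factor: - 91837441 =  - 37^1*2482093^1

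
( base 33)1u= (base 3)2100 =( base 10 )63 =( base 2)111111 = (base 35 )1S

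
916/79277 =916/79277 = 0.01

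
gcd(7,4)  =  1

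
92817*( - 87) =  - 8075079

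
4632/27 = 1544/9 = 171.56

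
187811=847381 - 659570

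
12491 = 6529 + 5962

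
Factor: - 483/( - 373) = 3^1  *7^1*23^1*373^ ( - 1)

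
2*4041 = 8082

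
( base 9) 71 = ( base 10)64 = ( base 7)121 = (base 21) 31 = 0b1000000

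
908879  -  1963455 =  - 1054576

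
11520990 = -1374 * ( - 8385 )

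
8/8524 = 2/2131 = 0.00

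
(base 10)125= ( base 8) 175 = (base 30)45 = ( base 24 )55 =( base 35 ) 3K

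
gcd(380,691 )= 1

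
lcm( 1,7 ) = 7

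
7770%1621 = 1286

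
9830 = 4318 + 5512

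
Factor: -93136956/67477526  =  -46568478/33738763  =  - 2^1 *3^1*11^1*83^1*8501^1*33738763^(- 1 ) 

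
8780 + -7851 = 929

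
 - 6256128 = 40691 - 6296819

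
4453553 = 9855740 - 5402187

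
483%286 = 197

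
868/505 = 1 + 363/505 = 1.72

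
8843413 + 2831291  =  11674704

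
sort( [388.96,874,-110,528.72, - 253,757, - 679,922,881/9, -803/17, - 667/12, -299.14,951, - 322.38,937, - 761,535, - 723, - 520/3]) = [ - 761, - 723,  -  679, - 322.38, - 299.14, - 253, - 520/3, - 110, - 667/12, -803/17, 881/9,388.96, 528.72,535,757,874,922,937,  951]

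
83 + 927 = 1010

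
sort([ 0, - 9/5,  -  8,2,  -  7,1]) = [ - 8, - 7, - 9/5 , 0, 1,2]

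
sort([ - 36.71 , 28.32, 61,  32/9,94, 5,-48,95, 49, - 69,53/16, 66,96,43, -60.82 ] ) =[ - 69, - 60.82, - 48, - 36.71,53/16,32/9,5,28.32, 43,49,61,66,94, 95,96 ]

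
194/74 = 97/37 =2.62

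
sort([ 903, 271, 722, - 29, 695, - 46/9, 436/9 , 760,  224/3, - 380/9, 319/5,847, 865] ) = [ - 380/9, - 29, - 46/9 , 436/9, 319/5,224/3, 271, 695, 722,760,847,865, 903]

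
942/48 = 157/8 = 19.62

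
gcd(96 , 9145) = 1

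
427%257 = 170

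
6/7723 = 6/7723 = 0.00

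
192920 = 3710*52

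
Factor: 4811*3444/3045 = 789004/145 = 2^2*5^ ( - 1 )*17^1*29^(-1)*41^1*283^1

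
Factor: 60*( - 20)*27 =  - 32400 = - 2^4 * 3^4 * 5^2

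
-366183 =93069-459252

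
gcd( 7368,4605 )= 921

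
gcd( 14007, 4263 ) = 609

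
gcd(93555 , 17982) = 243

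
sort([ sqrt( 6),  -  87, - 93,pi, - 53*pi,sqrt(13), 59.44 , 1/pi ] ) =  [-53*  pi, - 93 , - 87 , 1/pi, sqrt( 6), pi,sqrt( 13), 59.44]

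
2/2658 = 1/1329 = 0.00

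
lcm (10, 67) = 670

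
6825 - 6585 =240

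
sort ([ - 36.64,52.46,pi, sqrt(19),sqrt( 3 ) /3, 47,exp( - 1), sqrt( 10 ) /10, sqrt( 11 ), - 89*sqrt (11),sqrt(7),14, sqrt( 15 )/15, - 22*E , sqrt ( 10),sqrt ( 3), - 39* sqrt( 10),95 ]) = [ - 89*sqrt (11), - 39*sqrt( 10), - 22 * E, - 36.64, sqrt( 15)/15,  sqrt( 10) /10,  exp(-1),sqrt(3 )/3,sqrt(3), sqrt(7) , pi,sqrt( 10), sqrt( 11 ),sqrt(19),14,47, 52.46 , 95]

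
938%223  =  46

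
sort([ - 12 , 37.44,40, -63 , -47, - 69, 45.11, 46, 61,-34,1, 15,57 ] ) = [- 69,-63,- 47, - 34, - 12,1, 15,37.44, 40,  45.11,46,57,  61]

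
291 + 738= 1029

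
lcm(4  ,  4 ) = 4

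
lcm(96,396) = 3168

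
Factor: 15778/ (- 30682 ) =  - 343/667 = - 7^3*23^(-1)*29^( - 1) 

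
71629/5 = 71629/5 =14325.80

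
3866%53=50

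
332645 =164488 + 168157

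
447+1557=2004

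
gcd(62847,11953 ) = 1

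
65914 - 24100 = 41814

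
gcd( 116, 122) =2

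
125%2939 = 125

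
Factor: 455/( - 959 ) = - 5^1*13^1*137^( - 1 ) = - 65/137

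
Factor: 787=787^1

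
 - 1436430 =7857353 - 9293783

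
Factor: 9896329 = 17^1*582137^1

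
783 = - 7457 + 8240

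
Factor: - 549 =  - 3^2*61^1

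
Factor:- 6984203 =  -  23^1*151^1*2011^1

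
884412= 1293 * 684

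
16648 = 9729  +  6919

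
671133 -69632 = 601501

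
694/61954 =347/30977 = 0.01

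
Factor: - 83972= - 2^2*7^1*2999^1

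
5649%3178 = 2471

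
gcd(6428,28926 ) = 3214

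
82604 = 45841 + 36763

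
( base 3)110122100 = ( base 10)9216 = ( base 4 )2100000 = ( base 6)110400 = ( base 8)22000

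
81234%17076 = 12930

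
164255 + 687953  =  852208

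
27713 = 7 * 3959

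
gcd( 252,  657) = 9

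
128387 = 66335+62052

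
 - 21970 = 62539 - 84509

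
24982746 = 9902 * 2523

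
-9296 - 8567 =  - 17863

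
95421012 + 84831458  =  180252470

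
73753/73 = 1010  +  23/73 = 1010.32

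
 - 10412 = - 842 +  - 9570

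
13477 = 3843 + 9634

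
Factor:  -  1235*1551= - 1915485 = - 3^1*  5^1*11^1*13^1*19^1*47^1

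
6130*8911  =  54624430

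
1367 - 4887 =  - 3520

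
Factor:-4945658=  -2^1*233^1*10613^1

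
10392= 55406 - 45014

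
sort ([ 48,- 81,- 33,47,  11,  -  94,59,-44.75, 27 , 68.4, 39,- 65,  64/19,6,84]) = [-94, - 81, - 65, - 44.75, - 33,64/19,6,11, 27, 39, 47, 48,59,68.4,84 ] 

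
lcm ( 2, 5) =10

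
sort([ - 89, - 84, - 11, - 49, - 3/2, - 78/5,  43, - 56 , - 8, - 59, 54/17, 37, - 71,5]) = [ - 89, - 84,  -  71 , - 59 ,  -  56, - 49 ,  -  78/5, - 11, - 8, - 3/2, 54/17,5, 37,43 ] 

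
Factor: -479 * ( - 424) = 203096 = 2^3 * 53^1*479^1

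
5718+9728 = 15446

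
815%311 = 193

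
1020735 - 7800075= - 6779340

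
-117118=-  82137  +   - 34981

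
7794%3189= 1416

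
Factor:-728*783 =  - 570024= - 2^3*3^3 *7^1*13^1*29^1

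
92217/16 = 5763 + 9/16  =  5763.56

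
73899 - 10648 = 63251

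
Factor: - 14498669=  - 31^1*467699^1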